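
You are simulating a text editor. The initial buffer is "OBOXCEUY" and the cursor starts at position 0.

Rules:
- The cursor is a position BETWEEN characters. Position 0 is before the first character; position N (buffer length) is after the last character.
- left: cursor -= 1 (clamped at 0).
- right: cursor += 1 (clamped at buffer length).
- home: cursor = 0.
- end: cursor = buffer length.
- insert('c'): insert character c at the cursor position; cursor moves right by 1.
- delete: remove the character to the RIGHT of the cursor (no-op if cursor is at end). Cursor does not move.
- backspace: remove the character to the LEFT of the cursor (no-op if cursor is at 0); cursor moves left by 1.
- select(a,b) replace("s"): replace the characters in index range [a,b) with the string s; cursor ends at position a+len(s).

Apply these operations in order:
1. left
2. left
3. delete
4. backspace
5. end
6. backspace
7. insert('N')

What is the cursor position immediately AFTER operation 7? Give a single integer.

After op 1 (left): buf='OBOXCEUY' cursor=0
After op 2 (left): buf='OBOXCEUY' cursor=0
After op 3 (delete): buf='BOXCEUY' cursor=0
After op 4 (backspace): buf='BOXCEUY' cursor=0
After op 5 (end): buf='BOXCEUY' cursor=7
After op 6 (backspace): buf='BOXCEU' cursor=6
After op 7 (insert('N')): buf='BOXCEUN' cursor=7

Answer: 7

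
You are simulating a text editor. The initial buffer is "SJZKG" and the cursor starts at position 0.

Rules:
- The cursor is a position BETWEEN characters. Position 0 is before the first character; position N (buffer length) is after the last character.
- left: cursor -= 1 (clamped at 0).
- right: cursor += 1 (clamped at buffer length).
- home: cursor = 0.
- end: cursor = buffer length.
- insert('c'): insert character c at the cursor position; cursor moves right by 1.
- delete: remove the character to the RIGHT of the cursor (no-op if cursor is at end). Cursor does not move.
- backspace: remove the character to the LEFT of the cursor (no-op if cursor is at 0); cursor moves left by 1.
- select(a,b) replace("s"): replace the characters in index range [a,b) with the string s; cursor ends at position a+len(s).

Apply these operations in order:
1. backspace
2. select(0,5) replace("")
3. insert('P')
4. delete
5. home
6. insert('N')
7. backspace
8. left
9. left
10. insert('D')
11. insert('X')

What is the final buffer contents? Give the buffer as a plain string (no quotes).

Answer: DXP

Derivation:
After op 1 (backspace): buf='SJZKG' cursor=0
After op 2 (select(0,5) replace("")): buf='(empty)' cursor=0
After op 3 (insert('P')): buf='P' cursor=1
After op 4 (delete): buf='P' cursor=1
After op 5 (home): buf='P' cursor=0
After op 6 (insert('N')): buf='NP' cursor=1
After op 7 (backspace): buf='P' cursor=0
After op 8 (left): buf='P' cursor=0
After op 9 (left): buf='P' cursor=0
After op 10 (insert('D')): buf='DP' cursor=1
After op 11 (insert('X')): buf='DXP' cursor=2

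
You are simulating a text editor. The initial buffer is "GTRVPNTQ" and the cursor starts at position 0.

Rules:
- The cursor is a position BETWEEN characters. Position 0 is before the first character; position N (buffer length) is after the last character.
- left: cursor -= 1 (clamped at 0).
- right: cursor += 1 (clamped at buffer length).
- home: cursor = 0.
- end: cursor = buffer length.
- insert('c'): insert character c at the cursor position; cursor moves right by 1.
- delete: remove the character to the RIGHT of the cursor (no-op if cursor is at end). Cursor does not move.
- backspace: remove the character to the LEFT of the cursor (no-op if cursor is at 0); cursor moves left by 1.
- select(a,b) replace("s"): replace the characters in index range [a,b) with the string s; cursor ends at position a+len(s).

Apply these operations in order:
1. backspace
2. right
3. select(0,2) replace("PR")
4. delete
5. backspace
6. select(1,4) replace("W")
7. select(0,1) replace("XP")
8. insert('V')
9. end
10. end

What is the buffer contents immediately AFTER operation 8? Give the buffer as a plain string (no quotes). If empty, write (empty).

After op 1 (backspace): buf='GTRVPNTQ' cursor=0
After op 2 (right): buf='GTRVPNTQ' cursor=1
After op 3 (select(0,2) replace("PR")): buf='PRRVPNTQ' cursor=2
After op 4 (delete): buf='PRVPNTQ' cursor=2
After op 5 (backspace): buf='PVPNTQ' cursor=1
After op 6 (select(1,4) replace("W")): buf='PWTQ' cursor=2
After op 7 (select(0,1) replace("XP")): buf='XPWTQ' cursor=2
After op 8 (insert('V')): buf='XPVWTQ' cursor=3

Answer: XPVWTQ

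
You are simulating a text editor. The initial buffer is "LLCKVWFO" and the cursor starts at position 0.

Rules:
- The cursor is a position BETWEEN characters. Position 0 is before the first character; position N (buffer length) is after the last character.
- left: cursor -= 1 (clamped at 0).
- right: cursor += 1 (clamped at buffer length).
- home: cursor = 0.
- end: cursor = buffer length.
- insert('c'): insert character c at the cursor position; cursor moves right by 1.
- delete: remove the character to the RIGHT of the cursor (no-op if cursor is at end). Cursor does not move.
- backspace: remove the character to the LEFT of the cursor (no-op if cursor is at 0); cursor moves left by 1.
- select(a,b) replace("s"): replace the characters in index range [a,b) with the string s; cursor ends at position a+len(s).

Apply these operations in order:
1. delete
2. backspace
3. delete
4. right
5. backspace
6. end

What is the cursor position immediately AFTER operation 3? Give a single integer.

After op 1 (delete): buf='LCKVWFO' cursor=0
After op 2 (backspace): buf='LCKVWFO' cursor=0
After op 3 (delete): buf='CKVWFO' cursor=0

Answer: 0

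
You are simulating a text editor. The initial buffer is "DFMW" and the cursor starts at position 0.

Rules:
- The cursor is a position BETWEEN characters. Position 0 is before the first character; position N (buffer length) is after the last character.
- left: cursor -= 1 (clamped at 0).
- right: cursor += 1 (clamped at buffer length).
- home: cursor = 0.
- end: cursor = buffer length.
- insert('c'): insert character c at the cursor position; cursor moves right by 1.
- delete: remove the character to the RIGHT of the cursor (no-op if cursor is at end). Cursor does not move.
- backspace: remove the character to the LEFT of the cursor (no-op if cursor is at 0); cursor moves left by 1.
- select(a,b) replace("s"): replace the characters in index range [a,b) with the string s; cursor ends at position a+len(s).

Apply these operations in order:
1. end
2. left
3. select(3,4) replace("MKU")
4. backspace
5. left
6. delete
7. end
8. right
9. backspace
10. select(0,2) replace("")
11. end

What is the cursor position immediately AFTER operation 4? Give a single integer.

After op 1 (end): buf='DFMW' cursor=4
After op 2 (left): buf='DFMW' cursor=3
After op 3 (select(3,4) replace("MKU")): buf='DFMMKU' cursor=6
After op 4 (backspace): buf='DFMMK' cursor=5

Answer: 5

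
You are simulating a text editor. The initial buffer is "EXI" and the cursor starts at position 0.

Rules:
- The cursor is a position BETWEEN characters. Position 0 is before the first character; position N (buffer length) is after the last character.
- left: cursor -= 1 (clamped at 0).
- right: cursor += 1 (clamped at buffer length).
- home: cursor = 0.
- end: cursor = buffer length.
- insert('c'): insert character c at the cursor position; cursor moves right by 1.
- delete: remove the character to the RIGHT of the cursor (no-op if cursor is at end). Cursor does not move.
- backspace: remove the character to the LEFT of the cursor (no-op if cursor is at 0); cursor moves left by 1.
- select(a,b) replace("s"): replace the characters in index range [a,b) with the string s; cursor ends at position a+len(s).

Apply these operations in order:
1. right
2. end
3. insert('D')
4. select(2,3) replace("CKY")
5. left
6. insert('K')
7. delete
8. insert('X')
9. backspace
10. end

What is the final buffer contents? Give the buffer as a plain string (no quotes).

Answer: EXCKKD

Derivation:
After op 1 (right): buf='EXI' cursor=1
After op 2 (end): buf='EXI' cursor=3
After op 3 (insert('D')): buf='EXID' cursor=4
After op 4 (select(2,3) replace("CKY")): buf='EXCKYD' cursor=5
After op 5 (left): buf='EXCKYD' cursor=4
After op 6 (insert('K')): buf='EXCKKYD' cursor=5
After op 7 (delete): buf='EXCKKD' cursor=5
After op 8 (insert('X')): buf='EXCKKXD' cursor=6
After op 9 (backspace): buf='EXCKKD' cursor=5
After op 10 (end): buf='EXCKKD' cursor=6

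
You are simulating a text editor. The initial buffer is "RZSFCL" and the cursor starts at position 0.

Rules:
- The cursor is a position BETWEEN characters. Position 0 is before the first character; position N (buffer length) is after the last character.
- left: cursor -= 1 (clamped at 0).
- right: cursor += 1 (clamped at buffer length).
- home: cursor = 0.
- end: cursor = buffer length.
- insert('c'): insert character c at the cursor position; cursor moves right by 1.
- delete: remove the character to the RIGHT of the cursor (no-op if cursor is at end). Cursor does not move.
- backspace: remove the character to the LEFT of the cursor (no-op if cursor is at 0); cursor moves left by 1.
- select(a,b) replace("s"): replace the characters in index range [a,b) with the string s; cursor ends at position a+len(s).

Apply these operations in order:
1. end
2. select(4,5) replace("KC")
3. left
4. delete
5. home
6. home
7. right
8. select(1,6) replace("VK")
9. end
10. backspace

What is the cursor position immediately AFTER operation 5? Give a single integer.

Answer: 0

Derivation:
After op 1 (end): buf='RZSFCL' cursor=6
After op 2 (select(4,5) replace("KC")): buf='RZSFKCL' cursor=6
After op 3 (left): buf='RZSFKCL' cursor=5
After op 4 (delete): buf='RZSFKL' cursor=5
After op 5 (home): buf='RZSFKL' cursor=0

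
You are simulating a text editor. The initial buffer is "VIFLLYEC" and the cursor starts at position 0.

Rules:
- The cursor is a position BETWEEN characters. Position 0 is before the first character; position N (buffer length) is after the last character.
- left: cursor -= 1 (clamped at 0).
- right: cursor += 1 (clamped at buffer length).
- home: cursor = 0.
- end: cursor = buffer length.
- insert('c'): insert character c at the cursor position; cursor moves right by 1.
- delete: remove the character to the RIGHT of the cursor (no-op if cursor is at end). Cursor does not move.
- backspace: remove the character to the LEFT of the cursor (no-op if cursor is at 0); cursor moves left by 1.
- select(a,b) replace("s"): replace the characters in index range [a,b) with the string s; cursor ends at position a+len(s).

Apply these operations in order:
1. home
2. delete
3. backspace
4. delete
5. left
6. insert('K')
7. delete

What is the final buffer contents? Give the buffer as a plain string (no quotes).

Answer: KLLYEC

Derivation:
After op 1 (home): buf='VIFLLYEC' cursor=0
After op 2 (delete): buf='IFLLYEC' cursor=0
After op 3 (backspace): buf='IFLLYEC' cursor=0
After op 4 (delete): buf='FLLYEC' cursor=0
After op 5 (left): buf='FLLYEC' cursor=0
After op 6 (insert('K')): buf='KFLLYEC' cursor=1
After op 7 (delete): buf='KLLYEC' cursor=1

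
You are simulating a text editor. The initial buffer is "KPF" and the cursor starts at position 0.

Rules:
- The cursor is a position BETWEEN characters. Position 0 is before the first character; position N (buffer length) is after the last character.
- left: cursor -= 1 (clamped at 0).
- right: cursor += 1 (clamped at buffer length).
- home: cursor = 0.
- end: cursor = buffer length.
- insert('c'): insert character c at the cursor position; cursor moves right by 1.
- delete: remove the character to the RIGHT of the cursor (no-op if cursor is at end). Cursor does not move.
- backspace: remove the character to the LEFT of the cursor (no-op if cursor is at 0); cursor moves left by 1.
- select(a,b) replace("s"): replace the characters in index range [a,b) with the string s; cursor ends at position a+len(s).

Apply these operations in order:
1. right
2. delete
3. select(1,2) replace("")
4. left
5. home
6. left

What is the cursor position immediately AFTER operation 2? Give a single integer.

Answer: 1

Derivation:
After op 1 (right): buf='KPF' cursor=1
After op 2 (delete): buf='KF' cursor=1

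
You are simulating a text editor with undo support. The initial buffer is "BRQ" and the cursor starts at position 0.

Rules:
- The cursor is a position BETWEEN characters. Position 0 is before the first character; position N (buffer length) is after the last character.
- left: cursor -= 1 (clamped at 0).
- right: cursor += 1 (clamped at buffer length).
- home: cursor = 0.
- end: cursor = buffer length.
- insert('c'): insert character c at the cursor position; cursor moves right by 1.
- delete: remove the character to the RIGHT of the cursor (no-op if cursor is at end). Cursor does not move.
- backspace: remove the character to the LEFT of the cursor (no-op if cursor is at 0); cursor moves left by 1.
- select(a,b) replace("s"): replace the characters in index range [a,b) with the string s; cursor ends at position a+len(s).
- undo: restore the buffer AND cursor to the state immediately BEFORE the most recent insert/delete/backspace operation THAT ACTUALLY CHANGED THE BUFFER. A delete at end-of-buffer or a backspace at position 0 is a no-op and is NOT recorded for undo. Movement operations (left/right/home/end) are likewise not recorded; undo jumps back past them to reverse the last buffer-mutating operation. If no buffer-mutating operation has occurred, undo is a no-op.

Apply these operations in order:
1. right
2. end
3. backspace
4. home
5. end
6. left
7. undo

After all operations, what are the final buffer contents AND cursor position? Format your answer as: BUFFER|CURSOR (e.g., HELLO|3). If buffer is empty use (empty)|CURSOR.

Answer: BRQ|3

Derivation:
After op 1 (right): buf='BRQ' cursor=1
After op 2 (end): buf='BRQ' cursor=3
After op 3 (backspace): buf='BR' cursor=2
After op 4 (home): buf='BR' cursor=0
After op 5 (end): buf='BR' cursor=2
After op 6 (left): buf='BR' cursor=1
After op 7 (undo): buf='BRQ' cursor=3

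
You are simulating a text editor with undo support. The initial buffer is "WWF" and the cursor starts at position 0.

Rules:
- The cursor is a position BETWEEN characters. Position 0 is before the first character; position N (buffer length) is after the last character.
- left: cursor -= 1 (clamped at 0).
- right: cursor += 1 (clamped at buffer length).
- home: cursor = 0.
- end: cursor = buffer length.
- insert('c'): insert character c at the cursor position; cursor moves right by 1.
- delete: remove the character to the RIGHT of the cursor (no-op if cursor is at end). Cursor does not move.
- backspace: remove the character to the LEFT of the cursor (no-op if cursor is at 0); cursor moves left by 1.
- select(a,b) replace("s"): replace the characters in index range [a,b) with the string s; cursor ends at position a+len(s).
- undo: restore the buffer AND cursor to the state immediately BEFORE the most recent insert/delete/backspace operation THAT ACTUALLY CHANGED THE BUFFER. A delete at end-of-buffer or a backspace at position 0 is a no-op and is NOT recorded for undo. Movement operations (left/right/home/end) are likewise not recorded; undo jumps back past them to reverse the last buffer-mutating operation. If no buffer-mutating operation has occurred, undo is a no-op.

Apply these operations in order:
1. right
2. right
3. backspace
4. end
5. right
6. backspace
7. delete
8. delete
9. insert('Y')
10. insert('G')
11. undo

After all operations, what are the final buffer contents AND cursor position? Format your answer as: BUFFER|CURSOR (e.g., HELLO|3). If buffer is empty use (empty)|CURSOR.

Answer: WY|2

Derivation:
After op 1 (right): buf='WWF' cursor=1
After op 2 (right): buf='WWF' cursor=2
After op 3 (backspace): buf='WF' cursor=1
After op 4 (end): buf='WF' cursor=2
After op 5 (right): buf='WF' cursor=2
After op 6 (backspace): buf='W' cursor=1
After op 7 (delete): buf='W' cursor=1
After op 8 (delete): buf='W' cursor=1
After op 9 (insert('Y')): buf='WY' cursor=2
After op 10 (insert('G')): buf='WYG' cursor=3
After op 11 (undo): buf='WY' cursor=2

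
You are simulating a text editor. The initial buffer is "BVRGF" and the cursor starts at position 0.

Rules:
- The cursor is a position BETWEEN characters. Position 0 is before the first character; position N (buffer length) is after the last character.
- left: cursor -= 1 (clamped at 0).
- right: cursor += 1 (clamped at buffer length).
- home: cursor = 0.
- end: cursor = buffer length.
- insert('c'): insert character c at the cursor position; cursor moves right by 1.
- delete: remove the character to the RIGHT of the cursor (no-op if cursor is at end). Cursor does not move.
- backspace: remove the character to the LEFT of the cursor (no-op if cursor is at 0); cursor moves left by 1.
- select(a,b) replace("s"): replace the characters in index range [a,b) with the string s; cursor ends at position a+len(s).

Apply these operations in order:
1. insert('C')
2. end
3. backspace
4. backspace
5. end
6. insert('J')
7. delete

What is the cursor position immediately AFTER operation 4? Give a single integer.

After op 1 (insert('C')): buf='CBVRGF' cursor=1
After op 2 (end): buf='CBVRGF' cursor=6
After op 3 (backspace): buf='CBVRG' cursor=5
After op 4 (backspace): buf='CBVR' cursor=4

Answer: 4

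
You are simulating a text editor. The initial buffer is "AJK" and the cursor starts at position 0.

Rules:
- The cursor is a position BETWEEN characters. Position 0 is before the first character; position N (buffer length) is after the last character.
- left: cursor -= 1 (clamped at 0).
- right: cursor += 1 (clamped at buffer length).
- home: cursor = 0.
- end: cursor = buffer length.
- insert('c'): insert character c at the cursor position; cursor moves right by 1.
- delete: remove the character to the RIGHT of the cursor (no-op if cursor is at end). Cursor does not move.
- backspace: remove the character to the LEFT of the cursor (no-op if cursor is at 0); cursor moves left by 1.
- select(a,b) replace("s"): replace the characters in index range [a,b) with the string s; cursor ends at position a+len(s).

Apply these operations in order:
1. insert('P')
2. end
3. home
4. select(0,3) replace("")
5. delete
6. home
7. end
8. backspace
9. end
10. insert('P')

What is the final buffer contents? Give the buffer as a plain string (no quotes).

Answer: P

Derivation:
After op 1 (insert('P')): buf='PAJK' cursor=1
After op 2 (end): buf='PAJK' cursor=4
After op 3 (home): buf='PAJK' cursor=0
After op 4 (select(0,3) replace("")): buf='K' cursor=0
After op 5 (delete): buf='(empty)' cursor=0
After op 6 (home): buf='(empty)' cursor=0
After op 7 (end): buf='(empty)' cursor=0
After op 8 (backspace): buf='(empty)' cursor=0
After op 9 (end): buf='(empty)' cursor=0
After op 10 (insert('P')): buf='P' cursor=1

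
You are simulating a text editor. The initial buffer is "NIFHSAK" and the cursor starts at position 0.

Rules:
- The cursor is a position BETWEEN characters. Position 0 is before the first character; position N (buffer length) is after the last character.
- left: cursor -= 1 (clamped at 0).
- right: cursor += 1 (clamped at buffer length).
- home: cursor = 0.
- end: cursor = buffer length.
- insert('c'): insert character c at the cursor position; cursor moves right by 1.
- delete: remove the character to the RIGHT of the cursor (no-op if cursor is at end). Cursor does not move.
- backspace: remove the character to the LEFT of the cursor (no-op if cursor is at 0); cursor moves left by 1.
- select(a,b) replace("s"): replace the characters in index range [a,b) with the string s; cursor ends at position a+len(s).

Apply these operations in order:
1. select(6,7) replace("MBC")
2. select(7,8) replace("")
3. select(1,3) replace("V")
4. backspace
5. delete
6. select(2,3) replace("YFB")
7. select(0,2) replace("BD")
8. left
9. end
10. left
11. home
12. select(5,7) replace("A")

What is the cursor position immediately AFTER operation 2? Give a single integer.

Answer: 7

Derivation:
After op 1 (select(6,7) replace("MBC")): buf='NIFHSAMBC' cursor=9
After op 2 (select(7,8) replace("")): buf='NIFHSAMC' cursor=7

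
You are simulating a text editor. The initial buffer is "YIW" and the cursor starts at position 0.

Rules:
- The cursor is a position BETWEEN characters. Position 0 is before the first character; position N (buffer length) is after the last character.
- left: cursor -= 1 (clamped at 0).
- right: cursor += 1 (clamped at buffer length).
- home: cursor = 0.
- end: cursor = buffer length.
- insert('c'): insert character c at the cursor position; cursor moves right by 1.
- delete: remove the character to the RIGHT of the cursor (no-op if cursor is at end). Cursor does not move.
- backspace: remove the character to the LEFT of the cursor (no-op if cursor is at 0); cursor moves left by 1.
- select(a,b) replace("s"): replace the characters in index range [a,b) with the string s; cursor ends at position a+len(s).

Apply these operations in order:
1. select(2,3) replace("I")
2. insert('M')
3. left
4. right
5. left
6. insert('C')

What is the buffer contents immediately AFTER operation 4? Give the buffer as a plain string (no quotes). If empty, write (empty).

Answer: YIIM

Derivation:
After op 1 (select(2,3) replace("I")): buf='YII' cursor=3
After op 2 (insert('M')): buf='YIIM' cursor=4
After op 3 (left): buf='YIIM' cursor=3
After op 4 (right): buf='YIIM' cursor=4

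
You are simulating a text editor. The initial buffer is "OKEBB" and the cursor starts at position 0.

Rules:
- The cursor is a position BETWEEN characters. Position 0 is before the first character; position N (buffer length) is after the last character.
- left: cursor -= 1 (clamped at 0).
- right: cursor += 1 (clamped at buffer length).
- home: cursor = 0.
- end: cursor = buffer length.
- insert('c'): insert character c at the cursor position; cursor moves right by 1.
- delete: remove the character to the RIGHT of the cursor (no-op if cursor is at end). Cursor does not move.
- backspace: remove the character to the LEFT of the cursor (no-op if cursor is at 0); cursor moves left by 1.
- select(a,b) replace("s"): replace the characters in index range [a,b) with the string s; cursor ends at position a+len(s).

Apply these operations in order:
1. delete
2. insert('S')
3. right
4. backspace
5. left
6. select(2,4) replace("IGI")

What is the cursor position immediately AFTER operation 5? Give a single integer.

After op 1 (delete): buf='KEBB' cursor=0
After op 2 (insert('S')): buf='SKEBB' cursor=1
After op 3 (right): buf='SKEBB' cursor=2
After op 4 (backspace): buf='SEBB' cursor=1
After op 5 (left): buf='SEBB' cursor=0

Answer: 0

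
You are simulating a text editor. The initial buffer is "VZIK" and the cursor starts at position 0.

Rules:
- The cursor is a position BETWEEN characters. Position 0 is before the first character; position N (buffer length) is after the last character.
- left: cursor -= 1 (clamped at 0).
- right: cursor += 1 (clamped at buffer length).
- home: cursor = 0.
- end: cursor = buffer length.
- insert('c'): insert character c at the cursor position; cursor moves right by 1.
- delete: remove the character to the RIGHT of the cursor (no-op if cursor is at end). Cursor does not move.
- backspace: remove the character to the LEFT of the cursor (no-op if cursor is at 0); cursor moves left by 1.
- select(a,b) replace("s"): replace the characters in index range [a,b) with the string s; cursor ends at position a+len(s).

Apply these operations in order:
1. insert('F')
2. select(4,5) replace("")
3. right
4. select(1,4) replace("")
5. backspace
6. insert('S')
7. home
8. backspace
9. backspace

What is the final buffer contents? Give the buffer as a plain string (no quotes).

After op 1 (insert('F')): buf='FVZIK' cursor=1
After op 2 (select(4,5) replace("")): buf='FVZI' cursor=4
After op 3 (right): buf='FVZI' cursor=4
After op 4 (select(1,4) replace("")): buf='F' cursor=1
After op 5 (backspace): buf='(empty)' cursor=0
After op 6 (insert('S')): buf='S' cursor=1
After op 7 (home): buf='S' cursor=0
After op 8 (backspace): buf='S' cursor=0
After op 9 (backspace): buf='S' cursor=0

Answer: S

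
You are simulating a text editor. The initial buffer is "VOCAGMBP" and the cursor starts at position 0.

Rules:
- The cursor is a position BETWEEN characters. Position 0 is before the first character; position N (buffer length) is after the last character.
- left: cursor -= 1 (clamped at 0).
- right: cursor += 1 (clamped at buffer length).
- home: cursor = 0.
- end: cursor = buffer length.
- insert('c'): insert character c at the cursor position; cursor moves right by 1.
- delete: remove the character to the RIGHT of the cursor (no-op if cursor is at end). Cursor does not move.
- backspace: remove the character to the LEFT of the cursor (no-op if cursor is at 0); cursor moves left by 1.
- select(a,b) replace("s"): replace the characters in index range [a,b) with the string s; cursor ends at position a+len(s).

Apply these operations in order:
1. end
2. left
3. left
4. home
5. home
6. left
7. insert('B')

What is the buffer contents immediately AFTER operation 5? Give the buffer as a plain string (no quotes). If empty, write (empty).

After op 1 (end): buf='VOCAGMBP' cursor=8
After op 2 (left): buf='VOCAGMBP' cursor=7
After op 3 (left): buf='VOCAGMBP' cursor=6
After op 4 (home): buf='VOCAGMBP' cursor=0
After op 5 (home): buf='VOCAGMBP' cursor=0

Answer: VOCAGMBP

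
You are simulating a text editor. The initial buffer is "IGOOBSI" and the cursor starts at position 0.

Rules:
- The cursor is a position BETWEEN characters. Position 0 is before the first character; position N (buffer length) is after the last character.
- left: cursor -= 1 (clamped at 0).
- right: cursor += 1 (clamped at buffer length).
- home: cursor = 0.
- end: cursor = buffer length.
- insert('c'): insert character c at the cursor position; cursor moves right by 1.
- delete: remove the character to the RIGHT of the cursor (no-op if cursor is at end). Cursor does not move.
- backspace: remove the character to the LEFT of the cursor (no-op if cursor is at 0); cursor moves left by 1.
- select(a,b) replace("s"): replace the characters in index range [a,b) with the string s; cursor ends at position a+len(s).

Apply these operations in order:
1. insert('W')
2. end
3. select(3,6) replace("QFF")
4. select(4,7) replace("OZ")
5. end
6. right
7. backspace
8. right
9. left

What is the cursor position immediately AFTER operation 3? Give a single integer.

Answer: 6

Derivation:
After op 1 (insert('W')): buf='WIGOOBSI' cursor=1
After op 2 (end): buf='WIGOOBSI' cursor=8
After op 3 (select(3,6) replace("QFF")): buf='WIGQFFSI' cursor=6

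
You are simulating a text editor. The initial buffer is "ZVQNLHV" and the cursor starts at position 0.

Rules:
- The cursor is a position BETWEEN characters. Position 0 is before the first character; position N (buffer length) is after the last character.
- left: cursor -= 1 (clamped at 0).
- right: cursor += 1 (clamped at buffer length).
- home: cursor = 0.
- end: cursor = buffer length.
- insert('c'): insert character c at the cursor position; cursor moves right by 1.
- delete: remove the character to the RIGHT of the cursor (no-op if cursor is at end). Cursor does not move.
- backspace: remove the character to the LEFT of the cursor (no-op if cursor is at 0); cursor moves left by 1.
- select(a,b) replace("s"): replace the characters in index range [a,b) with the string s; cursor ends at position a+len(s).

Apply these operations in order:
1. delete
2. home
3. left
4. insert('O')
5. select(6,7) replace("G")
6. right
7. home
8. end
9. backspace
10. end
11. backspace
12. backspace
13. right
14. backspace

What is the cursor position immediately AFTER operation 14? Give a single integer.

After op 1 (delete): buf='VQNLHV' cursor=0
After op 2 (home): buf='VQNLHV' cursor=0
After op 3 (left): buf='VQNLHV' cursor=0
After op 4 (insert('O')): buf='OVQNLHV' cursor=1
After op 5 (select(6,7) replace("G")): buf='OVQNLHG' cursor=7
After op 6 (right): buf='OVQNLHG' cursor=7
After op 7 (home): buf='OVQNLHG' cursor=0
After op 8 (end): buf='OVQNLHG' cursor=7
After op 9 (backspace): buf='OVQNLH' cursor=6
After op 10 (end): buf='OVQNLH' cursor=6
After op 11 (backspace): buf='OVQNL' cursor=5
After op 12 (backspace): buf='OVQN' cursor=4
After op 13 (right): buf='OVQN' cursor=4
After op 14 (backspace): buf='OVQ' cursor=3

Answer: 3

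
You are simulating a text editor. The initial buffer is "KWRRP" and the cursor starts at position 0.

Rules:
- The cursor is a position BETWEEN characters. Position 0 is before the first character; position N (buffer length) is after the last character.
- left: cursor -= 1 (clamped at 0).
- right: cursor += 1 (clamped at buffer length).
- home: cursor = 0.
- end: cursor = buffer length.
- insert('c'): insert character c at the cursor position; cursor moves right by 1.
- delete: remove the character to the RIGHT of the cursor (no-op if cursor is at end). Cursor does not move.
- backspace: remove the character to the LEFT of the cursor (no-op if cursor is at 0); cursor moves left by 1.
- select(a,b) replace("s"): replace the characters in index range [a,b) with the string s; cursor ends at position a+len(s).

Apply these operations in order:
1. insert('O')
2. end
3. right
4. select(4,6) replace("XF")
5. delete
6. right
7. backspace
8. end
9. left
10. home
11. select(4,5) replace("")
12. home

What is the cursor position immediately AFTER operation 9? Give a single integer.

Answer: 4

Derivation:
After op 1 (insert('O')): buf='OKWRRP' cursor=1
After op 2 (end): buf='OKWRRP' cursor=6
After op 3 (right): buf='OKWRRP' cursor=6
After op 4 (select(4,6) replace("XF")): buf='OKWRXF' cursor=6
After op 5 (delete): buf='OKWRXF' cursor=6
After op 6 (right): buf='OKWRXF' cursor=6
After op 7 (backspace): buf='OKWRX' cursor=5
After op 8 (end): buf='OKWRX' cursor=5
After op 9 (left): buf='OKWRX' cursor=4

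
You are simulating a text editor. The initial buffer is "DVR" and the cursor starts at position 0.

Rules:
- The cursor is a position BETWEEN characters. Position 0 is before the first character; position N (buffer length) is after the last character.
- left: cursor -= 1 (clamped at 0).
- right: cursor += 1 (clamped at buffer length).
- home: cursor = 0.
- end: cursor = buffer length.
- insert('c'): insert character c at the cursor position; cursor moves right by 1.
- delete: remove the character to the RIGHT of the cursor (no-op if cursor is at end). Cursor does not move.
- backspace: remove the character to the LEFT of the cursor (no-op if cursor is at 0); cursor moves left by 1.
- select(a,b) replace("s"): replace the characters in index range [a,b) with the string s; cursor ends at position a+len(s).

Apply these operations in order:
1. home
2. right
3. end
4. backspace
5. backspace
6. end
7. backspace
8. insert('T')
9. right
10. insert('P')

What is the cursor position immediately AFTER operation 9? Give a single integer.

Answer: 1

Derivation:
After op 1 (home): buf='DVR' cursor=0
After op 2 (right): buf='DVR' cursor=1
After op 3 (end): buf='DVR' cursor=3
After op 4 (backspace): buf='DV' cursor=2
After op 5 (backspace): buf='D' cursor=1
After op 6 (end): buf='D' cursor=1
After op 7 (backspace): buf='(empty)' cursor=0
After op 8 (insert('T')): buf='T' cursor=1
After op 9 (right): buf='T' cursor=1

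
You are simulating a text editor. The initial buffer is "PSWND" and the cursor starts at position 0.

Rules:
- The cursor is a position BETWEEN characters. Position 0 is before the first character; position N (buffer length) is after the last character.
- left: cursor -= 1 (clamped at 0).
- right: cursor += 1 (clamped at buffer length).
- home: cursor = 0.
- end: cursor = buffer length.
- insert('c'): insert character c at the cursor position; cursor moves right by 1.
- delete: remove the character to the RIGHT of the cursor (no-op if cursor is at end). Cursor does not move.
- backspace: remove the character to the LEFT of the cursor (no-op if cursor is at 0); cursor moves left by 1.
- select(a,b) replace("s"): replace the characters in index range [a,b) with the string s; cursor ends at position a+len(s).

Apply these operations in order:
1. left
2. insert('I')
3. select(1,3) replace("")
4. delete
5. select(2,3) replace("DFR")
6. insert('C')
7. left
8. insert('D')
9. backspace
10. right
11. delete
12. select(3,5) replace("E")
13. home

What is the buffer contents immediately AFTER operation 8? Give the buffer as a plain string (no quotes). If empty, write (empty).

After op 1 (left): buf='PSWND' cursor=0
After op 2 (insert('I')): buf='IPSWND' cursor=1
After op 3 (select(1,3) replace("")): buf='IWND' cursor=1
After op 4 (delete): buf='IND' cursor=1
After op 5 (select(2,3) replace("DFR")): buf='INDFR' cursor=5
After op 6 (insert('C')): buf='INDFRC' cursor=6
After op 7 (left): buf='INDFRC' cursor=5
After op 8 (insert('D')): buf='INDFRDC' cursor=6

Answer: INDFRDC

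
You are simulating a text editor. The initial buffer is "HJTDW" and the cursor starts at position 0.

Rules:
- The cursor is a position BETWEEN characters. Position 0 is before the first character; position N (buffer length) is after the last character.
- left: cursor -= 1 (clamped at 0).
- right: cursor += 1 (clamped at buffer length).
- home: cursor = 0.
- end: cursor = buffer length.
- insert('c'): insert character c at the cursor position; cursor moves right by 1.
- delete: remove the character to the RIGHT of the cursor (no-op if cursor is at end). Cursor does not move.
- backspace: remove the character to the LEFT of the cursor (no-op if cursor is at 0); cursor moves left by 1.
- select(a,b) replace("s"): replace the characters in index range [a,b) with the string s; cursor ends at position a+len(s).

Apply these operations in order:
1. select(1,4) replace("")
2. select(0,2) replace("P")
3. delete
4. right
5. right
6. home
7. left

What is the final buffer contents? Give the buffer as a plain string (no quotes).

After op 1 (select(1,4) replace("")): buf='HW' cursor=1
After op 2 (select(0,2) replace("P")): buf='P' cursor=1
After op 3 (delete): buf='P' cursor=1
After op 4 (right): buf='P' cursor=1
After op 5 (right): buf='P' cursor=1
After op 6 (home): buf='P' cursor=0
After op 7 (left): buf='P' cursor=0

Answer: P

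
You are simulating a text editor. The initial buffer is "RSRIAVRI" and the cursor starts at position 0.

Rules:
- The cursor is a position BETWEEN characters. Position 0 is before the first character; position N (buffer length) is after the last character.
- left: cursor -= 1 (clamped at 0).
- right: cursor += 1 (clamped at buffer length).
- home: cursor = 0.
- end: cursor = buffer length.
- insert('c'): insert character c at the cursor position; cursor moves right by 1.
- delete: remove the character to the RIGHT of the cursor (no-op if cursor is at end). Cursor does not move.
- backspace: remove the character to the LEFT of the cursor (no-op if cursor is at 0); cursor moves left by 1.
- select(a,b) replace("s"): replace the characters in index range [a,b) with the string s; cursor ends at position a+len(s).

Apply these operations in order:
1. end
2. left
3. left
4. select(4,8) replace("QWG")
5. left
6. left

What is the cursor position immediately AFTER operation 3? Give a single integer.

Answer: 6

Derivation:
After op 1 (end): buf='RSRIAVRI' cursor=8
After op 2 (left): buf='RSRIAVRI' cursor=7
After op 3 (left): buf='RSRIAVRI' cursor=6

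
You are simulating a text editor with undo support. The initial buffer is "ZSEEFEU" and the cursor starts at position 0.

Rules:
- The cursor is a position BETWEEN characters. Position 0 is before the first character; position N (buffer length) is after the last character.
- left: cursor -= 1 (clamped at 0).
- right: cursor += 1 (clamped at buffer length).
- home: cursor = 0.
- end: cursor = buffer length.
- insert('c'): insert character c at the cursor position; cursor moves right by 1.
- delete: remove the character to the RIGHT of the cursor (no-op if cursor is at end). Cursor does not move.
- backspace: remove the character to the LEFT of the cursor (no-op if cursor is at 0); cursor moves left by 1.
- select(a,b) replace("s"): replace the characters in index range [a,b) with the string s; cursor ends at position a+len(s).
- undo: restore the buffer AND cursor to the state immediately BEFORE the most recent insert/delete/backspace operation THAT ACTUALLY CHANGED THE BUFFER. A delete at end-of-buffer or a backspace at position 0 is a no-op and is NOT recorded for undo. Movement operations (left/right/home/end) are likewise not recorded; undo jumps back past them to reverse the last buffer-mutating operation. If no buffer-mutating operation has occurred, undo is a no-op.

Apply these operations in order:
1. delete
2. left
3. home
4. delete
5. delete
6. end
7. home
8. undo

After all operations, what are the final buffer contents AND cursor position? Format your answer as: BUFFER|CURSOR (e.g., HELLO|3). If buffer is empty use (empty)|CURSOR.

After op 1 (delete): buf='SEEFEU' cursor=0
After op 2 (left): buf='SEEFEU' cursor=0
After op 3 (home): buf='SEEFEU' cursor=0
After op 4 (delete): buf='EEFEU' cursor=0
After op 5 (delete): buf='EFEU' cursor=0
After op 6 (end): buf='EFEU' cursor=4
After op 7 (home): buf='EFEU' cursor=0
After op 8 (undo): buf='EEFEU' cursor=0

Answer: EEFEU|0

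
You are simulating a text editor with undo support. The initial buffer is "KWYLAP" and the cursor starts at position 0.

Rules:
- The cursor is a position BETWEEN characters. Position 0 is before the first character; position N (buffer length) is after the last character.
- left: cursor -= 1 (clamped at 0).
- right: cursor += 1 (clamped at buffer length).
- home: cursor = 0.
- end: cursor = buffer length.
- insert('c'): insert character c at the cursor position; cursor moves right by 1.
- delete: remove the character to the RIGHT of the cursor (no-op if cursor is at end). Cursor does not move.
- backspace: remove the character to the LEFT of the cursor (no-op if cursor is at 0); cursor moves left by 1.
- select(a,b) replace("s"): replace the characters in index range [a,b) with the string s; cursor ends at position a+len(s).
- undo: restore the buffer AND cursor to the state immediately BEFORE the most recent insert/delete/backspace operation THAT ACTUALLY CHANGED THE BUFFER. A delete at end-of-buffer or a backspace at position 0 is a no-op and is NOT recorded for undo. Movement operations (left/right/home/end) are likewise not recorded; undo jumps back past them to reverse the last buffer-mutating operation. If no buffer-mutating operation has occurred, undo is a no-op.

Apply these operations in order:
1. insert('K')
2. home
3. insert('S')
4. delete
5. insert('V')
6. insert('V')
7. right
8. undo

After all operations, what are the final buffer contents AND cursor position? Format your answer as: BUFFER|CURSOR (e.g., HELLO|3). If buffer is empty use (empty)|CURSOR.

Answer: SVKWYLAP|2

Derivation:
After op 1 (insert('K')): buf='KKWYLAP' cursor=1
After op 2 (home): buf='KKWYLAP' cursor=0
After op 3 (insert('S')): buf='SKKWYLAP' cursor=1
After op 4 (delete): buf='SKWYLAP' cursor=1
After op 5 (insert('V')): buf='SVKWYLAP' cursor=2
After op 6 (insert('V')): buf='SVVKWYLAP' cursor=3
After op 7 (right): buf='SVVKWYLAP' cursor=4
After op 8 (undo): buf='SVKWYLAP' cursor=2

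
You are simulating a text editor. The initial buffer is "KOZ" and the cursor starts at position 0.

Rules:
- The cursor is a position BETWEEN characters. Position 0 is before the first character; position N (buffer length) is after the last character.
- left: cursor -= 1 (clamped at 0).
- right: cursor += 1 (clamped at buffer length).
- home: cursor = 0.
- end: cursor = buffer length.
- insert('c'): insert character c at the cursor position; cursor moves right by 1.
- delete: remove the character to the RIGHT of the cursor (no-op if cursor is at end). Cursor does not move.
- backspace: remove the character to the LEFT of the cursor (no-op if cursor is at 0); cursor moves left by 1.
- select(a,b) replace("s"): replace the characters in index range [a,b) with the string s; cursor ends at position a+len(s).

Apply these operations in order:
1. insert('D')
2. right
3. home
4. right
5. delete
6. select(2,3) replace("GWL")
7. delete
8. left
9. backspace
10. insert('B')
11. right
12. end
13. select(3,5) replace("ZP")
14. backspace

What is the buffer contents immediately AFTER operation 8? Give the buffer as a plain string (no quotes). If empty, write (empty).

After op 1 (insert('D')): buf='DKOZ' cursor=1
After op 2 (right): buf='DKOZ' cursor=2
After op 3 (home): buf='DKOZ' cursor=0
After op 4 (right): buf='DKOZ' cursor=1
After op 5 (delete): buf='DOZ' cursor=1
After op 6 (select(2,3) replace("GWL")): buf='DOGWL' cursor=5
After op 7 (delete): buf='DOGWL' cursor=5
After op 8 (left): buf='DOGWL' cursor=4

Answer: DOGWL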